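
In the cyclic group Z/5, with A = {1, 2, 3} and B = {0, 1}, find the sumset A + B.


Work in Z/5Z: reduce every sum a + b modulo 5.
Enumerate all 6 pairs:
a = 1: 1+0=1, 1+1=2
a = 2: 2+0=2, 2+1=3
a = 3: 3+0=3, 3+1=4
Distinct residues collected: {1, 2, 3, 4}
|A + B| = 4 (out of 5 total residues).

A + B = {1, 2, 3, 4}


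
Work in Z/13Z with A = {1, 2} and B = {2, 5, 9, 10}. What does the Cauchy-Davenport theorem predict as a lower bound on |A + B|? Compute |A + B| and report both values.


Cauchy-Davenport: |A + B| ≥ min(p, |A| + |B| - 1) for A, B nonempty in Z/pZ.
|A| = 2, |B| = 4, p = 13.
CD lower bound = min(13, 2 + 4 - 1) = min(13, 5) = 5.
Compute A + B mod 13 directly:
a = 1: 1+2=3, 1+5=6, 1+9=10, 1+10=11
a = 2: 2+2=4, 2+5=7, 2+9=11, 2+10=12
A + B = {3, 4, 6, 7, 10, 11, 12}, so |A + B| = 7.
Verify: 7 ≥ 5? Yes ✓.

CD lower bound = 5, actual |A + B| = 7.


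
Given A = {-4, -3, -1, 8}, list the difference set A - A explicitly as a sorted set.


A - A = {a - a' : a, a' ∈ A}.
Compute a - a' for each ordered pair (a, a'):
a = -4: -4--4=0, -4--3=-1, -4--1=-3, -4-8=-12
a = -3: -3--4=1, -3--3=0, -3--1=-2, -3-8=-11
a = -1: -1--4=3, -1--3=2, -1--1=0, -1-8=-9
a = 8: 8--4=12, 8--3=11, 8--1=9, 8-8=0
Collecting distinct values (and noting 0 appears from a-a):
A - A = {-12, -11, -9, -3, -2, -1, 0, 1, 2, 3, 9, 11, 12}
|A - A| = 13

A - A = {-12, -11, -9, -3, -2, -1, 0, 1, 2, 3, 9, 11, 12}


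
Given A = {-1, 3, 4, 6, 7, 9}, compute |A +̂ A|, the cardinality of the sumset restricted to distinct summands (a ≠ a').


Restricted sumset: A +̂ A = {a + a' : a ∈ A, a' ∈ A, a ≠ a'}.
Equivalently, take A + A and drop any sum 2a that is achievable ONLY as a + a for a ∈ A (i.e. sums representable only with equal summands).
Enumerate pairs (a, a') with a < a' (symmetric, so each unordered pair gives one sum; this covers all a ≠ a'):
  -1 + 3 = 2
  -1 + 4 = 3
  -1 + 6 = 5
  -1 + 7 = 6
  -1 + 9 = 8
  3 + 4 = 7
  3 + 6 = 9
  3 + 7 = 10
  3 + 9 = 12
  4 + 6 = 10
  4 + 7 = 11
  4 + 9 = 13
  6 + 7 = 13
  6 + 9 = 15
  7 + 9 = 16
Collected distinct sums: {2, 3, 5, 6, 7, 8, 9, 10, 11, 12, 13, 15, 16}
|A +̂ A| = 13
(Reference bound: |A +̂ A| ≥ 2|A| - 3 for |A| ≥ 2, with |A| = 6 giving ≥ 9.)

|A +̂ A| = 13


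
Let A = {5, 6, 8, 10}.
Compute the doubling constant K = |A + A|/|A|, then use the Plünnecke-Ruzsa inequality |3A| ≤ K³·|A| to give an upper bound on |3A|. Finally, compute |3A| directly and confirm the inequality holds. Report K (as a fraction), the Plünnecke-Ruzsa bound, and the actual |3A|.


|A| = 4.
Step 1: Compute A + A by enumerating all 16 pairs.
A + A = {10, 11, 12, 13, 14, 15, 16, 18, 20}, so |A + A| = 9.
Step 2: Doubling constant K = |A + A|/|A| = 9/4 = 9/4 ≈ 2.2500.
Step 3: Plünnecke-Ruzsa gives |3A| ≤ K³·|A| = (2.2500)³ · 4 ≈ 45.5625.
Step 4: Compute 3A = A + A + A directly by enumerating all triples (a,b,c) ∈ A³; |3A| = 14.
Step 5: Check 14 ≤ 45.5625? Yes ✓.

K = 9/4, Plünnecke-Ruzsa bound K³|A| ≈ 45.5625, |3A| = 14, inequality holds.


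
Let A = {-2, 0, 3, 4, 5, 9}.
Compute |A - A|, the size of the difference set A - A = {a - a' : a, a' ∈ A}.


A - A = {a - a' : a, a' ∈ A}; |A| = 6.
Bounds: 2|A|-1 ≤ |A - A| ≤ |A|² - |A| + 1, i.e. 11 ≤ |A - A| ≤ 31.
Note: 0 ∈ A - A always (from a - a). The set is symmetric: if d ∈ A - A then -d ∈ A - A.
Enumerate nonzero differences d = a - a' with a > a' (then include -d):
Positive differences: {1, 2, 3, 4, 5, 6, 7, 9, 11}
Full difference set: {0} ∪ (positive diffs) ∪ (negative diffs).
|A - A| = 1 + 2·9 = 19 (matches direct enumeration: 19).

|A - A| = 19


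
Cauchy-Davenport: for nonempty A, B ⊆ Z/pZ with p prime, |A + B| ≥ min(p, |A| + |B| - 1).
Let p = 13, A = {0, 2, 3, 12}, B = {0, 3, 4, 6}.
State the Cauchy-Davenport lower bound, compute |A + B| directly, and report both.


Cauchy-Davenport: |A + B| ≥ min(p, |A| + |B| - 1) for A, B nonempty in Z/pZ.
|A| = 4, |B| = 4, p = 13.
CD lower bound = min(13, 4 + 4 - 1) = min(13, 7) = 7.
Compute A + B mod 13 directly:
a = 0: 0+0=0, 0+3=3, 0+4=4, 0+6=6
a = 2: 2+0=2, 2+3=5, 2+4=6, 2+6=8
a = 3: 3+0=3, 3+3=6, 3+4=7, 3+6=9
a = 12: 12+0=12, 12+3=2, 12+4=3, 12+6=5
A + B = {0, 2, 3, 4, 5, 6, 7, 8, 9, 12}, so |A + B| = 10.
Verify: 10 ≥ 7? Yes ✓.

CD lower bound = 7, actual |A + B| = 10.


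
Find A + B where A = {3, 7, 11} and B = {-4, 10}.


A + B = {a + b : a ∈ A, b ∈ B}.
Enumerate all |A|·|B| = 3·2 = 6 pairs (a, b) and collect distinct sums.
a = 3: 3+-4=-1, 3+10=13
a = 7: 7+-4=3, 7+10=17
a = 11: 11+-4=7, 11+10=21
Collecting distinct sums: A + B = {-1, 3, 7, 13, 17, 21}
|A + B| = 6

A + B = {-1, 3, 7, 13, 17, 21}


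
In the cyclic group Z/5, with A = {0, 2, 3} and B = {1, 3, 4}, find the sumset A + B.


Work in Z/5Z: reduce every sum a + b modulo 5.
Enumerate all 9 pairs:
a = 0: 0+1=1, 0+3=3, 0+4=4
a = 2: 2+1=3, 2+3=0, 2+4=1
a = 3: 3+1=4, 3+3=1, 3+4=2
Distinct residues collected: {0, 1, 2, 3, 4}
|A + B| = 5 (out of 5 total residues).

A + B = {0, 1, 2, 3, 4}


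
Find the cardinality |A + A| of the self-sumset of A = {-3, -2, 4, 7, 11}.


A + A = {a + a' : a, a' ∈ A}; |A| = 5.
General bounds: 2|A| - 1 ≤ |A + A| ≤ |A|(|A|+1)/2, i.e. 9 ≤ |A + A| ≤ 15.
Lower bound 2|A|-1 is attained iff A is an arithmetic progression.
Enumerate sums a + a' for a ≤ a' (symmetric, so this suffices):
a = -3: -3+-3=-6, -3+-2=-5, -3+4=1, -3+7=4, -3+11=8
a = -2: -2+-2=-4, -2+4=2, -2+7=5, -2+11=9
a = 4: 4+4=8, 4+7=11, 4+11=15
a = 7: 7+7=14, 7+11=18
a = 11: 11+11=22
Distinct sums: {-6, -5, -4, 1, 2, 4, 5, 8, 9, 11, 14, 15, 18, 22}
|A + A| = 14

|A + A| = 14


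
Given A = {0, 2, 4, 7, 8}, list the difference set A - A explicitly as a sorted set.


A - A = {a - a' : a, a' ∈ A}.
Compute a - a' for each ordered pair (a, a'):
a = 0: 0-0=0, 0-2=-2, 0-4=-4, 0-7=-7, 0-8=-8
a = 2: 2-0=2, 2-2=0, 2-4=-2, 2-7=-5, 2-8=-6
a = 4: 4-0=4, 4-2=2, 4-4=0, 4-7=-3, 4-8=-4
a = 7: 7-0=7, 7-2=5, 7-4=3, 7-7=0, 7-8=-1
a = 8: 8-0=8, 8-2=6, 8-4=4, 8-7=1, 8-8=0
Collecting distinct values (and noting 0 appears from a-a):
A - A = {-8, -7, -6, -5, -4, -3, -2, -1, 0, 1, 2, 3, 4, 5, 6, 7, 8}
|A - A| = 17

A - A = {-8, -7, -6, -5, -4, -3, -2, -1, 0, 1, 2, 3, 4, 5, 6, 7, 8}


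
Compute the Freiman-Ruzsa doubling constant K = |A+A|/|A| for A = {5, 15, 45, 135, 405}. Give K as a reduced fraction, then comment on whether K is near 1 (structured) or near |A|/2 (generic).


|A| = 5.
Compute A + A by enumerating all 25 pairs.
A + A = {10, 20, 30, 50, 60, 90, 140, 150, 180, 270, 410, 420, 450, 540, 810}, so |A + A| = 15.
K = |A + A| / |A| = 15/5 = 3/1 ≈ 3.0000.
Reference: AP of size 5 gives K = 9/5 ≈ 1.8000; a fully generic set of size 5 gives K ≈ 3.0000.

|A| = 5, |A + A| = 15, K = 15/5 = 3/1.


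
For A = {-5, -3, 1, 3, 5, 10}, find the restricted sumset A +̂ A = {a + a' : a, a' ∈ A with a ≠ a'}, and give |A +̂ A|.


Restricted sumset: A +̂ A = {a + a' : a ∈ A, a' ∈ A, a ≠ a'}.
Equivalently, take A + A and drop any sum 2a that is achievable ONLY as a + a for a ∈ A (i.e. sums representable only with equal summands).
Enumerate pairs (a, a') with a < a' (symmetric, so each unordered pair gives one sum; this covers all a ≠ a'):
  -5 + -3 = -8
  -5 + 1 = -4
  -5 + 3 = -2
  -5 + 5 = 0
  -5 + 10 = 5
  -3 + 1 = -2
  -3 + 3 = 0
  -3 + 5 = 2
  -3 + 10 = 7
  1 + 3 = 4
  1 + 5 = 6
  1 + 10 = 11
  3 + 5 = 8
  3 + 10 = 13
  5 + 10 = 15
Collected distinct sums: {-8, -4, -2, 0, 2, 4, 5, 6, 7, 8, 11, 13, 15}
|A +̂ A| = 13
(Reference bound: |A +̂ A| ≥ 2|A| - 3 for |A| ≥ 2, with |A| = 6 giving ≥ 9.)

|A +̂ A| = 13


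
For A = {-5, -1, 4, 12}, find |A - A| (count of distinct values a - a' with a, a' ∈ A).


A - A = {a - a' : a, a' ∈ A}; |A| = 4.
Bounds: 2|A|-1 ≤ |A - A| ≤ |A|² - |A| + 1, i.e. 7 ≤ |A - A| ≤ 13.
Note: 0 ∈ A - A always (from a - a). The set is symmetric: if d ∈ A - A then -d ∈ A - A.
Enumerate nonzero differences d = a - a' with a > a' (then include -d):
Positive differences: {4, 5, 8, 9, 13, 17}
Full difference set: {0} ∪ (positive diffs) ∪ (negative diffs).
|A - A| = 1 + 2·6 = 13 (matches direct enumeration: 13).

|A - A| = 13


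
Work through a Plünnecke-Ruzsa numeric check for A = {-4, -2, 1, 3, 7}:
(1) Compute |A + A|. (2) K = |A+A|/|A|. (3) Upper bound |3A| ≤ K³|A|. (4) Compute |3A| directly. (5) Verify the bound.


|A| = 5.
Step 1: Compute A + A by enumerating all 25 pairs.
A + A = {-8, -6, -4, -3, -1, 1, 2, 3, 4, 5, 6, 8, 10, 14}, so |A + A| = 14.
Step 2: Doubling constant K = |A + A|/|A| = 14/5 = 14/5 ≈ 2.8000.
Step 3: Plünnecke-Ruzsa gives |3A| ≤ K³·|A| = (2.8000)³ · 5 ≈ 109.7600.
Step 4: Compute 3A = A + A + A directly by enumerating all triples (a,b,c) ∈ A³; |3A| = 26.
Step 5: Check 26 ≤ 109.7600? Yes ✓.

K = 14/5, Plünnecke-Ruzsa bound K³|A| ≈ 109.7600, |3A| = 26, inequality holds.


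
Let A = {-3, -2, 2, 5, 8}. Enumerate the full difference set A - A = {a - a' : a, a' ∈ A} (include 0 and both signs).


A - A = {a - a' : a, a' ∈ A}.
Compute a - a' for each ordered pair (a, a'):
a = -3: -3--3=0, -3--2=-1, -3-2=-5, -3-5=-8, -3-8=-11
a = -2: -2--3=1, -2--2=0, -2-2=-4, -2-5=-7, -2-8=-10
a = 2: 2--3=5, 2--2=4, 2-2=0, 2-5=-3, 2-8=-6
a = 5: 5--3=8, 5--2=7, 5-2=3, 5-5=0, 5-8=-3
a = 8: 8--3=11, 8--2=10, 8-2=6, 8-5=3, 8-8=0
Collecting distinct values (and noting 0 appears from a-a):
A - A = {-11, -10, -8, -7, -6, -5, -4, -3, -1, 0, 1, 3, 4, 5, 6, 7, 8, 10, 11}
|A - A| = 19

A - A = {-11, -10, -8, -7, -6, -5, -4, -3, -1, 0, 1, 3, 4, 5, 6, 7, 8, 10, 11}


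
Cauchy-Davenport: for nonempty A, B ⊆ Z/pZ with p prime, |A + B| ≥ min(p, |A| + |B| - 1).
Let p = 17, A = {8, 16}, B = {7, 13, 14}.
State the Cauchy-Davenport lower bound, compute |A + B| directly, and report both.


Cauchy-Davenport: |A + B| ≥ min(p, |A| + |B| - 1) for A, B nonempty in Z/pZ.
|A| = 2, |B| = 3, p = 17.
CD lower bound = min(17, 2 + 3 - 1) = min(17, 4) = 4.
Compute A + B mod 17 directly:
a = 8: 8+7=15, 8+13=4, 8+14=5
a = 16: 16+7=6, 16+13=12, 16+14=13
A + B = {4, 5, 6, 12, 13, 15}, so |A + B| = 6.
Verify: 6 ≥ 4? Yes ✓.

CD lower bound = 4, actual |A + B| = 6.


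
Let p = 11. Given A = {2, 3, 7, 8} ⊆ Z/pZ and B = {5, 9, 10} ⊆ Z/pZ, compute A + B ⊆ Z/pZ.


Work in Z/11Z: reduce every sum a + b modulo 11.
Enumerate all 12 pairs:
a = 2: 2+5=7, 2+9=0, 2+10=1
a = 3: 3+5=8, 3+9=1, 3+10=2
a = 7: 7+5=1, 7+9=5, 7+10=6
a = 8: 8+5=2, 8+9=6, 8+10=7
Distinct residues collected: {0, 1, 2, 5, 6, 7, 8}
|A + B| = 7 (out of 11 total residues).

A + B = {0, 1, 2, 5, 6, 7, 8}


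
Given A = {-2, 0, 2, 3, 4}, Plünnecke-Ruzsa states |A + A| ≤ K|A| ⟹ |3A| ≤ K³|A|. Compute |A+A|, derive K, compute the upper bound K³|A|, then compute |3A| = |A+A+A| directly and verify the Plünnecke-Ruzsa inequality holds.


|A| = 5.
Step 1: Compute A + A by enumerating all 25 pairs.
A + A = {-4, -2, 0, 1, 2, 3, 4, 5, 6, 7, 8}, so |A + A| = 11.
Step 2: Doubling constant K = |A + A|/|A| = 11/5 = 11/5 ≈ 2.2000.
Step 3: Plünnecke-Ruzsa gives |3A| ≤ K³·|A| = (2.2000)³ · 5 ≈ 53.2400.
Step 4: Compute 3A = A + A + A directly by enumerating all triples (a,b,c) ∈ A³; |3A| = 17.
Step 5: Check 17 ≤ 53.2400? Yes ✓.

K = 11/5, Plünnecke-Ruzsa bound K³|A| ≈ 53.2400, |3A| = 17, inequality holds.


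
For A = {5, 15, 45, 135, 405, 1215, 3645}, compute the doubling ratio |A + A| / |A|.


|A| = 7.
Compute A + A by enumerating all 49 pairs.
A + A = {10, 20, 30, 50, 60, 90, 140, 150, 180, 270, 410, 420, 450, 540, 810, 1220, 1230, 1260, 1350, 1620, 2430, 3650, 3660, 3690, 3780, 4050, 4860, 7290}, so |A + A| = 28.
K = |A + A| / |A| = 28/7 = 4/1 ≈ 4.0000.
Reference: AP of size 7 gives K = 13/7 ≈ 1.8571; a fully generic set of size 7 gives K ≈ 4.0000.

|A| = 7, |A + A| = 28, K = 28/7 = 4/1.


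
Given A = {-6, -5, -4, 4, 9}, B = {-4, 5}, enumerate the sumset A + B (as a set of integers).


A + B = {a + b : a ∈ A, b ∈ B}.
Enumerate all |A|·|B| = 5·2 = 10 pairs (a, b) and collect distinct sums.
a = -6: -6+-4=-10, -6+5=-1
a = -5: -5+-4=-9, -5+5=0
a = -4: -4+-4=-8, -4+5=1
a = 4: 4+-4=0, 4+5=9
a = 9: 9+-4=5, 9+5=14
Collecting distinct sums: A + B = {-10, -9, -8, -1, 0, 1, 5, 9, 14}
|A + B| = 9

A + B = {-10, -9, -8, -1, 0, 1, 5, 9, 14}


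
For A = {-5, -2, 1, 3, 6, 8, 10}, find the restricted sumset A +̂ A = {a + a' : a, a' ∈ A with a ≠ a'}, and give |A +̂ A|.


Restricted sumset: A +̂ A = {a + a' : a ∈ A, a' ∈ A, a ≠ a'}.
Equivalently, take A + A and drop any sum 2a that is achievable ONLY as a + a for a ∈ A (i.e. sums representable only with equal summands).
Enumerate pairs (a, a') with a < a' (symmetric, so each unordered pair gives one sum; this covers all a ≠ a'):
  -5 + -2 = -7
  -5 + 1 = -4
  -5 + 3 = -2
  -5 + 6 = 1
  -5 + 8 = 3
  -5 + 10 = 5
  -2 + 1 = -1
  -2 + 3 = 1
  -2 + 6 = 4
  -2 + 8 = 6
  -2 + 10 = 8
  1 + 3 = 4
  1 + 6 = 7
  1 + 8 = 9
  1 + 10 = 11
  3 + 6 = 9
  3 + 8 = 11
  3 + 10 = 13
  6 + 8 = 14
  6 + 10 = 16
  8 + 10 = 18
Collected distinct sums: {-7, -4, -2, -1, 1, 3, 4, 5, 6, 7, 8, 9, 11, 13, 14, 16, 18}
|A +̂ A| = 17
(Reference bound: |A +̂ A| ≥ 2|A| - 3 for |A| ≥ 2, with |A| = 7 giving ≥ 11.)

|A +̂ A| = 17


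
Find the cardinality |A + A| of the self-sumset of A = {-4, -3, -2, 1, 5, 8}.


A + A = {a + a' : a, a' ∈ A}; |A| = 6.
General bounds: 2|A| - 1 ≤ |A + A| ≤ |A|(|A|+1)/2, i.e. 11 ≤ |A + A| ≤ 21.
Lower bound 2|A|-1 is attained iff A is an arithmetic progression.
Enumerate sums a + a' for a ≤ a' (symmetric, so this suffices):
a = -4: -4+-4=-8, -4+-3=-7, -4+-2=-6, -4+1=-3, -4+5=1, -4+8=4
a = -3: -3+-3=-6, -3+-2=-5, -3+1=-2, -3+5=2, -3+8=5
a = -2: -2+-2=-4, -2+1=-1, -2+5=3, -2+8=6
a = 1: 1+1=2, 1+5=6, 1+8=9
a = 5: 5+5=10, 5+8=13
a = 8: 8+8=16
Distinct sums: {-8, -7, -6, -5, -4, -3, -2, -1, 1, 2, 3, 4, 5, 6, 9, 10, 13, 16}
|A + A| = 18

|A + A| = 18


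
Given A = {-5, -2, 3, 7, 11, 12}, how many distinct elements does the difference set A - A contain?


A - A = {a - a' : a, a' ∈ A}; |A| = 6.
Bounds: 2|A|-1 ≤ |A - A| ≤ |A|² - |A| + 1, i.e. 11 ≤ |A - A| ≤ 31.
Note: 0 ∈ A - A always (from a - a). The set is symmetric: if d ∈ A - A then -d ∈ A - A.
Enumerate nonzero differences d = a - a' with a > a' (then include -d):
Positive differences: {1, 3, 4, 5, 8, 9, 12, 13, 14, 16, 17}
Full difference set: {0} ∪ (positive diffs) ∪ (negative diffs).
|A - A| = 1 + 2·11 = 23 (matches direct enumeration: 23).

|A - A| = 23


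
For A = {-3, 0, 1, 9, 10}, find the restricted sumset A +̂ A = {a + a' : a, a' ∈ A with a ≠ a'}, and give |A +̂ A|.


Restricted sumset: A +̂ A = {a + a' : a ∈ A, a' ∈ A, a ≠ a'}.
Equivalently, take A + A and drop any sum 2a that is achievable ONLY as a + a for a ∈ A (i.e. sums representable only with equal summands).
Enumerate pairs (a, a') with a < a' (symmetric, so each unordered pair gives one sum; this covers all a ≠ a'):
  -3 + 0 = -3
  -3 + 1 = -2
  -3 + 9 = 6
  -3 + 10 = 7
  0 + 1 = 1
  0 + 9 = 9
  0 + 10 = 10
  1 + 9 = 10
  1 + 10 = 11
  9 + 10 = 19
Collected distinct sums: {-3, -2, 1, 6, 7, 9, 10, 11, 19}
|A +̂ A| = 9
(Reference bound: |A +̂ A| ≥ 2|A| - 3 for |A| ≥ 2, with |A| = 5 giving ≥ 7.)

|A +̂ A| = 9


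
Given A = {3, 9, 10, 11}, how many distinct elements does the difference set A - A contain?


A - A = {a - a' : a, a' ∈ A}; |A| = 4.
Bounds: 2|A|-1 ≤ |A - A| ≤ |A|² - |A| + 1, i.e. 7 ≤ |A - A| ≤ 13.
Note: 0 ∈ A - A always (from a - a). The set is symmetric: if d ∈ A - A then -d ∈ A - A.
Enumerate nonzero differences d = a - a' with a > a' (then include -d):
Positive differences: {1, 2, 6, 7, 8}
Full difference set: {0} ∪ (positive diffs) ∪ (negative diffs).
|A - A| = 1 + 2·5 = 11 (matches direct enumeration: 11).

|A - A| = 11


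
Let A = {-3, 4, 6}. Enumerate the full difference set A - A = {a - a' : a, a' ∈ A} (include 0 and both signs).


A - A = {a - a' : a, a' ∈ A}.
Compute a - a' for each ordered pair (a, a'):
a = -3: -3--3=0, -3-4=-7, -3-6=-9
a = 4: 4--3=7, 4-4=0, 4-6=-2
a = 6: 6--3=9, 6-4=2, 6-6=0
Collecting distinct values (and noting 0 appears from a-a):
A - A = {-9, -7, -2, 0, 2, 7, 9}
|A - A| = 7

A - A = {-9, -7, -2, 0, 2, 7, 9}


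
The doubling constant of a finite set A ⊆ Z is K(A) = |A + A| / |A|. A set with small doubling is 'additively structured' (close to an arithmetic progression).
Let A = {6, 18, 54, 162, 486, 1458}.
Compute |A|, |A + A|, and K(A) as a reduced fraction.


|A| = 6.
Compute A + A by enumerating all 36 pairs.
A + A = {12, 24, 36, 60, 72, 108, 168, 180, 216, 324, 492, 504, 540, 648, 972, 1464, 1476, 1512, 1620, 1944, 2916}, so |A + A| = 21.
K = |A + A| / |A| = 21/6 = 7/2 ≈ 3.5000.
Reference: AP of size 6 gives K = 11/6 ≈ 1.8333; a fully generic set of size 6 gives K ≈ 3.5000.

|A| = 6, |A + A| = 21, K = 21/6 = 7/2.


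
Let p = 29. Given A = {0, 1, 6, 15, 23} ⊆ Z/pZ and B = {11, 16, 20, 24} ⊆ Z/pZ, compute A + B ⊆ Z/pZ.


Work in Z/29Z: reduce every sum a + b modulo 29.
Enumerate all 20 pairs:
a = 0: 0+11=11, 0+16=16, 0+20=20, 0+24=24
a = 1: 1+11=12, 1+16=17, 1+20=21, 1+24=25
a = 6: 6+11=17, 6+16=22, 6+20=26, 6+24=1
a = 15: 15+11=26, 15+16=2, 15+20=6, 15+24=10
a = 23: 23+11=5, 23+16=10, 23+20=14, 23+24=18
Distinct residues collected: {1, 2, 5, 6, 10, 11, 12, 14, 16, 17, 18, 20, 21, 22, 24, 25, 26}
|A + B| = 17 (out of 29 total residues).

A + B = {1, 2, 5, 6, 10, 11, 12, 14, 16, 17, 18, 20, 21, 22, 24, 25, 26}


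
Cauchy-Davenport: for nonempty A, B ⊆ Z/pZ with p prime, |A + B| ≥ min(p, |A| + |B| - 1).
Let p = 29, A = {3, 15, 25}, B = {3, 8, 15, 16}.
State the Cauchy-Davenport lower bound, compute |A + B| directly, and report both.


Cauchy-Davenport: |A + B| ≥ min(p, |A| + |B| - 1) for A, B nonempty in Z/pZ.
|A| = 3, |B| = 4, p = 29.
CD lower bound = min(29, 3 + 4 - 1) = min(29, 6) = 6.
Compute A + B mod 29 directly:
a = 3: 3+3=6, 3+8=11, 3+15=18, 3+16=19
a = 15: 15+3=18, 15+8=23, 15+15=1, 15+16=2
a = 25: 25+3=28, 25+8=4, 25+15=11, 25+16=12
A + B = {1, 2, 4, 6, 11, 12, 18, 19, 23, 28}, so |A + B| = 10.
Verify: 10 ≥ 6? Yes ✓.

CD lower bound = 6, actual |A + B| = 10.


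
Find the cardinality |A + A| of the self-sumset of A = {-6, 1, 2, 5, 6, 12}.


A + A = {a + a' : a, a' ∈ A}; |A| = 6.
General bounds: 2|A| - 1 ≤ |A + A| ≤ |A|(|A|+1)/2, i.e. 11 ≤ |A + A| ≤ 21.
Lower bound 2|A|-1 is attained iff A is an arithmetic progression.
Enumerate sums a + a' for a ≤ a' (symmetric, so this suffices):
a = -6: -6+-6=-12, -6+1=-5, -6+2=-4, -6+5=-1, -6+6=0, -6+12=6
a = 1: 1+1=2, 1+2=3, 1+5=6, 1+6=7, 1+12=13
a = 2: 2+2=4, 2+5=7, 2+6=8, 2+12=14
a = 5: 5+5=10, 5+6=11, 5+12=17
a = 6: 6+6=12, 6+12=18
a = 12: 12+12=24
Distinct sums: {-12, -5, -4, -1, 0, 2, 3, 4, 6, 7, 8, 10, 11, 12, 13, 14, 17, 18, 24}
|A + A| = 19

|A + A| = 19


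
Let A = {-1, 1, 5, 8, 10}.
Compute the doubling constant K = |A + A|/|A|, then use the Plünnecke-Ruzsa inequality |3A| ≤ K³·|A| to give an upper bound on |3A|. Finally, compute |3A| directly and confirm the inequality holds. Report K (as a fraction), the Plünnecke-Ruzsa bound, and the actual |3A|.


|A| = 5.
Step 1: Compute A + A by enumerating all 25 pairs.
A + A = {-2, 0, 2, 4, 6, 7, 9, 10, 11, 13, 15, 16, 18, 20}, so |A + A| = 14.
Step 2: Doubling constant K = |A + A|/|A| = 14/5 = 14/5 ≈ 2.8000.
Step 3: Plünnecke-Ruzsa gives |3A| ≤ K³·|A| = (2.8000)³ · 5 ≈ 109.7600.
Step 4: Compute 3A = A + A + A directly by enumerating all triples (a,b,c) ∈ A³; |3A| = 26.
Step 5: Check 26 ≤ 109.7600? Yes ✓.

K = 14/5, Plünnecke-Ruzsa bound K³|A| ≈ 109.7600, |3A| = 26, inequality holds.


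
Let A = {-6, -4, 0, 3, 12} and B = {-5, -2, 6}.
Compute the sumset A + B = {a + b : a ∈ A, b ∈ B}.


A + B = {a + b : a ∈ A, b ∈ B}.
Enumerate all |A|·|B| = 5·3 = 15 pairs (a, b) and collect distinct sums.
a = -6: -6+-5=-11, -6+-2=-8, -6+6=0
a = -4: -4+-5=-9, -4+-2=-6, -4+6=2
a = 0: 0+-5=-5, 0+-2=-2, 0+6=6
a = 3: 3+-5=-2, 3+-2=1, 3+6=9
a = 12: 12+-5=7, 12+-2=10, 12+6=18
Collecting distinct sums: A + B = {-11, -9, -8, -6, -5, -2, 0, 1, 2, 6, 7, 9, 10, 18}
|A + B| = 14

A + B = {-11, -9, -8, -6, -5, -2, 0, 1, 2, 6, 7, 9, 10, 18}


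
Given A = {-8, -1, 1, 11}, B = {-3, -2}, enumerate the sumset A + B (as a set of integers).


A + B = {a + b : a ∈ A, b ∈ B}.
Enumerate all |A|·|B| = 4·2 = 8 pairs (a, b) and collect distinct sums.
a = -8: -8+-3=-11, -8+-2=-10
a = -1: -1+-3=-4, -1+-2=-3
a = 1: 1+-3=-2, 1+-2=-1
a = 11: 11+-3=8, 11+-2=9
Collecting distinct sums: A + B = {-11, -10, -4, -3, -2, -1, 8, 9}
|A + B| = 8

A + B = {-11, -10, -4, -3, -2, -1, 8, 9}


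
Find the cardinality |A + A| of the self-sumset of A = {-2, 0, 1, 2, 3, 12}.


A + A = {a + a' : a, a' ∈ A}; |A| = 6.
General bounds: 2|A| - 1 ≤ |A + A| ≤ |A|(|A|+1)/2, i.e. 11 ≤ |A + A| ≤ 21.
Lower bound 2|A|-1 is attained iff A is an arithmetic progression.
Enumerate sums a + a' for a ≤ a' (symmetric, so this suffices):
a = -2: -2+-2=-4, -2+0=-2, -2+1=-1, -2+2=0, -2+3=1, -2+12=10
a = 0: 0+0=0, 0+1=1, 0+2=2, 0+3=3, 0+12=12
a = 1: 1+1=2, 1+2=3, 1+3=4, 1+12=13
a = 2: 2+2=4, 2+3=5, 2+12=14
a = 3: 3+3=6, 3+12=15
a = 12: 12+12=24
Distinct sums: {-4, -2, -1, 0, 1, 2, 3, 4, 5, 6, 10, 12, 13, 14, 15, 24}
|A + A| = 16

|A + A| = 16


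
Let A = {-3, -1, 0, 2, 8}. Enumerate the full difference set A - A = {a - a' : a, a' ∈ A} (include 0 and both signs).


A - A = {a - a' : a, a' ∈ A}.
Compute a - a' for each ordered pair (a, a'):
a = -3: -3--3=0, -3--1=-2, -3-0=-3, -3-2=-5, -3-8=-11
a = -1: -1--3=2, -1--1=0, -1-0=-1, -1-2=-3, -1-8=-9
a = 0: 0--3=3, 0--1=1, 0-0=0, 0-2=-2, 0-8=-8
a = 2: 2--3=5, 2--1=3, 2-0=2, 2-2=0, 2-8=-6
a = 8: 8--3=11, 8--1=9, 8-0=8, 8-2=6, 8-8=0
Collecting distinct values (and noting 0 appears from a-a):
A - A = {-11, -9, -8, -6, -5, -3, -2, -1, 0, 1, 2, 3, 5, 6, 8, 9, 11}
|A - A| = 17

A - A = {-11, -9, -8, -6, -5, -3, -2, -1, 0, 1, 2, 3, 5, 6, 8, 9, 11}


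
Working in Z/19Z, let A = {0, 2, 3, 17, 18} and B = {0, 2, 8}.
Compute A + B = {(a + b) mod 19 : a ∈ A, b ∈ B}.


Work in Z/19Z: reduce every sum a + b modulo 19.
Enumerate all 15 pairs:
a = 0: 0+0=0, 0+2=2, 0+8=8
a = 2: 2+0=2, 2+2=4, 2+8=10
a = 3: 3+0=3, 3+2=5, 3+8=11
a = 17: 17+0=17, 17+2=0, 17+8=6
a = 18: 18+0=18, 18+2=1, 18+8=7
Distinct residues collected: {0, 1, 2, 3, 4, 5, 6, 7, 8, 10, 11, 17, 18}
|A + B| = 13 (out of 19 total residues).

A + B = {0, 1, 2, 3, 4, 5, 6, 7, 8, 10, 11, 17, 18}


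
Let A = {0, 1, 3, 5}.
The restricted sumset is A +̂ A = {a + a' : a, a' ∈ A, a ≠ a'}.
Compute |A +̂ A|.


Restricted sumset: A +̂ A = {a + a' : a ∈ A, a' ∈ A, a ≠ a'}.
Equivalently, take A + A and drop any sum 2a that is achievable ONLY as a + a for a ∈ A (i.e. sums representable only with equal summands).
Enumerate pairs (a, a') with a < a' (symmetric, so each unordered pair gives one sum; this covers all a ≠ a'):
  0 + 1 = 1
  0 + 3 = 3
  0 + 5 = 5
  1 + 3 = 4
  1 + 5 = 6
  3 + 5 = 8
Collected distinct sums: {1, 3, 4, 5, 6, 8}
|A +̂ A| = 6
(Reference bound: |A +̂ A| ≥ 2|A| - 3 for |A| ≥ 2, with |A| = 4 giving ≥ 5.)

|A +̂ A| = 6


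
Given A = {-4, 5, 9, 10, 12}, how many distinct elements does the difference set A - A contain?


A - A = {a - a' : a, a' ∈ A}; |A| = 5.
Bounds: 2|A|-1 ≤ |A - A| ≤ |A|² - |A| + 1, i.e. 9 ≤ |A - A| ≤ 21.
Note: 0 ∈ A - A always (from a - a). The set is symmetric: if d ∈ A - A then -d ∈ A - A.
Enumerate nonzero differences d = a - a' with a > a' (then include -d):
Positive differences: {1, 2, 3, 4, 5, 7, 9, 13, 14, 16}
Full difference set: {0} ∪ (positive diffs) ∪ (negative diffs).
|A - A| = 1 + 2·10 = 21 (matches direct enumeration: 21).

|A - A| = 21


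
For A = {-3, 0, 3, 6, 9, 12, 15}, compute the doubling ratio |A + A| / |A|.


|A| = 7.
Compute A + A by enumerating all 49 pairs.
A + A = {-6, -3, 0, 3, 6, 9, 12, 15, 18, 21, 24, 27, 30}, so |A + A| = 13.
K = |A + A| / |A| = 13/7 (already in lowest terms) ≈ 1.8571.
Reference: AP of size 7 gives K = 13/7 ≈ 1.8571; a fully generic set of size 7 gives K ≈ 4.0000.

|A| = 7, |A + A| = 13, K = 13/7.


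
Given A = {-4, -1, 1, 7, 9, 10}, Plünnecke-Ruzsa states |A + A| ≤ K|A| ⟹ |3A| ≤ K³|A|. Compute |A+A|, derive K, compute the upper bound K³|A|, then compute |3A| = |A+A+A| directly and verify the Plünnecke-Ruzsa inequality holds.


|A| = 6.
Step 1: Compute A + A by enumerating all 36 pairs.
A + A = {-8, -5, -3, -2, 0, 2, 3, 5, 6, 8, 9, 10, 11, 14, 16, 17, 18, 19, 20}, so |A + A| = 19.
Step 2: Doubling constant K = |A + A|/|A| = 19/6 = 19/6 ≈ 3.1667.
Step 3: Plünnecke-Ruzsa gives |3A| ≤ K³·|A| = (3.1667)³ · 6 ≈ 190.5278.
Step 4: Compute 3A = A + A + A directly by enumerating all triples (a,b,c) ∈ A³; |3A| = 37.
Step 5: Check 37 ≤ 190.5278? Yes ✓.

K = 19/6, Plünnecke-Ruzsa bound K³|A| ≈ 190.5278, |3A| = 37, inequality holds.


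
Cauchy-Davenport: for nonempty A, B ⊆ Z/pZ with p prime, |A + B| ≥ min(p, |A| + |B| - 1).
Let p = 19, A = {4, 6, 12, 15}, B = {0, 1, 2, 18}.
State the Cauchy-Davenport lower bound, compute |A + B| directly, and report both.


Cauchy-Davenport: |A + B| ≥ min(p, |A| + |B| - 1) for A, B nonempty in Z/pZ.
|A| = 4, |B| = 4, p = 19.
CD lower bound = min(19, 4 + 4 - 1) = min(19, 7) = 7.
Compute A + B mod 19 directly:
a = 4: 4+0=4, 4+1=5, 4+2=6, 4+18=3
a = 6: 6+0=6, 6+1=7, 6+2=8, 6+18=5
a = 12: 12+0=12, 12+1=13, 12+2=14, 12+18=11
a = 15: 15+0=15, 15+1=16, 15+2=17, 15+18=14
A + B = {3, 4, 5, 6, 7, 8, 11, 12, 13, 14, 15, 16, 17}, so |A + B| = 13.
Verify: 13 ≥ 7? Yes ✓.

CD lower bound = 7, actual |A + B| = 13.


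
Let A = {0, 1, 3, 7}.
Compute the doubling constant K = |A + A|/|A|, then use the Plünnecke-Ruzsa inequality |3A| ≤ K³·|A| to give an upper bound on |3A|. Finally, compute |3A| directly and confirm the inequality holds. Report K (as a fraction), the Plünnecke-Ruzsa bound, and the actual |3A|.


|A| = 4.
Step 1: Compute A + A by enumerating all 16 pairs.
A + A = {0, 1, 2, 3, 4, 6, 7, 8, 10, 14}, so |A + A| = 10.
Step 2: Doubling constant K = |A + A|/|A| = 10/4 = 10/4 ≈ 2.5000.
Step 3: Plünnecke-Ruzsa gives |3A| ≤ K³·|A| = (2.5000)³ · 4 ≈ 62.5000.
Step 4: Compute 3A = A + A + A directly by enumerating all triples (a,b,c) ∈ A³; |3A| = 17.
Step 5: Check 17 ≤ 62.5000? Yes ✓.

K = 10/4, Plünnecke-Ruzsa bound K³|A| ≈ 62.5000, |3A| = 17, inequality holds.


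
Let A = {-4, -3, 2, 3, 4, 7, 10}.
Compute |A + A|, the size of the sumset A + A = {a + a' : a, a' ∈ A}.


A + A = {a + a' : a, a' ∈ A}; |A| = 7.
General bounds: 2|A| - 1 ≤ |A + A| ≤ |A|(|A|+1)/2, i.e. 13 ≤ |A + A| ≤ 28.
Lower bound 2|A|-1 is attained iff A is an arithmetic progression.
Enumerate sums a + a' for a ≤ a' (symmetric, so this suffices):
a = -4: -4+-4=-8, -4+-3=-7, -4+2=-2, -4+3=-1, -4+4=0, -4+7=3, -4+10=6
a = -3: -3+-3=-6, -3+2=-1, -3+3=0, -3+4=1, -3+7=4, -3+10=7
a = 2: 2+2=4, 2+3=5, 2+4=6, 2+7=9, 2+10=12
a = 3: 3+3=6, 3+4=7, 3+7=10, 3+10=13
a = 4: 4+4=8, 4+7=11, 4+10=14
a = 7: 7+7=14, 7+10=17
a = 10: 10+10=20
Distinct sums: {-8, -7, -6, -2, -1, 0, 1, 3, 4, 5, 6, 7, 8, 9, 10, 11, 12, 13, 14, 17, 20}
|A + A| = 21

|A + A| = 21


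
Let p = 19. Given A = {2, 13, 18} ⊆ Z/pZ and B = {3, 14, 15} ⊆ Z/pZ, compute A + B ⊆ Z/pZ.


Work in Z/19Z: reduce every sum a + b modulo 19.
Enumerate all 9 pairs:
a = 2: 2+3=5, 2+14=16, 2+15=17
a = 13: 13+3=16, 13+14=8, 13+15=9
a = 18: 18+3=2, 18+14=13, 18+15=14
Distinct residues collected: {2, 5, 8, 9, 13, 14, 16, 17}
|A + B| = 8 (out of 19 total residues).

A + B = {2, 5, 8, 9, 13, 14, 16, 17}


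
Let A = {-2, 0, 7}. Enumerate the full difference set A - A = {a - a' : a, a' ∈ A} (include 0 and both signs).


A - A = {a - a' : a, a' ∈ A}.
Compute a - a' for each ordered pair (a, a'):
a = -2: -2--2=0, -2-0=-2, -2-7=-9
a = 0: 0--2=2, 0-0=0, 0-7=-7
a = 7: 7--2=9, 7-0=7, 7-7=0
Collecting distinct values (and noting 0 appears from a-a):
A - A = {-9, -7, -2, 0, 2, 7, 9}
|A - A| = 7

A - A = {-9, -7, -2, 0, 2, 7, 9}


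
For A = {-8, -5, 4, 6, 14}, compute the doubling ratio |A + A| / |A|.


|A| = 5.
Compute A + A by enumerating all 25 pairs.
A + A = {-16, -13, -10, -4, -2, -1, 1, 6, 8, 9, 10, 12, 18, 20, 28}, so |A + A| = 15.
K = |A + A| / |A| = 15/5 = 3/1 ≈ 3.0000.
Reference: AP of size 5 gives K = 9/5 ≈ 1.8000; a fully generic set of size 5 gives K ≈ 3.0000.

|A| = 5, |A + A| = 15, K = 15/5 = 3/1.


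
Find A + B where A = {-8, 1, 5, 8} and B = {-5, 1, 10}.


A + B = {a + b : a ∈ A, b ∈ B}.
Enumerate all |A|·|B| = 4·3 = 12 pairs (a, b) and collect distinct sums.
a = -8: -8+-5=-13, -8+1=-7, -8+10=2
a = 1: 1+-5=-4, 1+1=2, 1+10=11
a = 5: 5+-5=0, 5+1=6, 5+10=15
a = 8: 8+-5=3, 8+1=9, 8+10=18
Collecting distinct sums: A + B = {-13, -7, -4, 0, 2, 3, 6, 9, 11, 15, 18}
|A + B| = 11

A + B = {-13, -7, -4, 0, 2, 3, 6, 9, 11, 15, 18}


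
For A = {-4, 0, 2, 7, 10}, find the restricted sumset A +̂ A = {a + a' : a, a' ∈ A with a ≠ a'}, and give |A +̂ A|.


Restricted sumset: A +̂ A = {a + a' : a ∈ A, a' ∈ A, a ≠ a'}.
Equivalently, take A + A and drop any sum 2a that is achievable ONLY as a + a for a ∈ A (i.e. sums representable only with equal summands).
Enumerate pairs (a, a') with a < a' (symmetric, so each unordered pair gives one sum; this covers all a ≠ a'):
  -4 + 0 = -4
  -4 + 2 = -2
  -4 + 7 = 3
  -4 + 10 = 6
  0 + 2 = 2
  0 + 7 = 7
  0 + 10 = 10
  2 + 7 = 9
  2 + 10 = 12
  7 + 10 = 17
Collected distinct sums: {-4, -2, 2, 3, 6, 7, 9, 10, 12, 17}
|A +̂ A| = 10
(Reference bound: |A +̂ A| ≥ 2|A| - 3 for |A| ≥ 2, with |A| = 5 giving ≥ 7.)

|A +̂ A| = 10


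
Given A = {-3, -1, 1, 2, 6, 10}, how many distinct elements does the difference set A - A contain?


A - A = {a - a' : a, a' ∈ A}; |A| = 6.
Bounds: 2|A|-1 ≤ |A - A| ≤ |A|² - |A| + 1, i.e. 11 ≤ |A - A| ≤ 31.
Note: 0 ∈ A - A always (from a - a). The set is symmetric: if d ∈ A - A then -d ∈ A - A.
Enumerate nonzero differences d = a - a' with a > a' (then include -d):
Positive differences: {1, 2, 3, 4, 5, 7, 8, 9, 11, 13}
Full difference set: {0} ∪ (positive diffs) ∪ (negative diffs).
|A - A| = 1 + 2·10 = 21 (matches direct enumeration: 21).

|A - A| = 21


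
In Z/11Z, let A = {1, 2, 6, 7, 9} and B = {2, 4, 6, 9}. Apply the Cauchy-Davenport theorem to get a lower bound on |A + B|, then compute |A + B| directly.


Cauchy-Davenport: |A + B| ≥ min(p, |A| + |B| - 1) for A, B nonempty in Z/pZ.
|A| = 5, |B| = 4, p = 11.
CD lower bound = min(11, 5 + 4 - 1) = min(11, 8) = 8.
Compute A + B mod 11 directly:
a = 1: 1+2=3, 1+4=5, 1+6=7, 1+9=10
a = 2: 2+2=4, 2+4=6, 2+6=8, 2+9=0
a = 6: 6+2=8, 6+4=10, 6+6=1, 6+9=4
a = 7: 7+2=9, 7+4=0, 7+6=2, 7+9=5
a = 9: 9+2=0, 9+4=2, 9+6=4, 9+9=7
A + B = {0, 1, 2, 3, 4, 5, 6, 7, 8, 9, 10}, so |A + B| = 11.
Verify: 11 ≥ 8? Yes ✓.

CD lower bound = 8, actual |A + B| = 11.


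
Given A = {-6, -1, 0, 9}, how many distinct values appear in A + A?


A + A = {a + a' : a, a' ∈ A}; |A| = 4.
General bounds: 2|A| - 1 ≤ |A + A| ≤ |A|(|A|+1)/2, i.e. 7 ≤ |A + A| ≤ 10.
Lower bound 2|A|-1 is attained iff A is an arithmetic progression.
Enumerate sums a + a' for a ≤ a' (symmetric, so this suffices):
a = -6: -6+-6=-12, -6+-1=-7, -6+0=-6, -6+9=3
a = -1: -1+-1=-2, -1+0=-1, -1+9=8
a = 0: 0+0=0, 0+9=9
a = 9: 9+9=18
Distinct sums: {-12, -7, -6, -2, -1, 0, 3, 8, 9, 18}
|A + A| = 10

|A + A| = 10


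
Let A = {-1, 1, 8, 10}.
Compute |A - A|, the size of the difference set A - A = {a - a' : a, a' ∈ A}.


A - A = {a - a' : a, a' ∈ A}; |A| = 4.
Bounds: 2|A|-1 ≤ |A - A| ≤ |A|² - |A| + 1, i.e. 7 ≤ |A - A| ≤ 13.
Note: 0 ∈ A - A always (from a - a). The set is symmetric: if d ∈ A - A then -d ∈ A - A.
Enumerate nonzero differences d = a - a' with a > a' (then include -d):
Positive differences: {2, 7, 9, 11}
Full difference set: {0} ∪ (positive diffs) ∪ (negative diffs).
|A - A| = 1 + 2·4 = 9 (matches direct enumeration: 9).

|A - A| = 9


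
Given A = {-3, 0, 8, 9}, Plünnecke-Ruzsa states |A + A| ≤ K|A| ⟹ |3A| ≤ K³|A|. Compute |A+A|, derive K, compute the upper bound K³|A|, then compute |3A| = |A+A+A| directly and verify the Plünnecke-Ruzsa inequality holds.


|A| = 4.
Step 1: Compute A + A by enumerating all 16 pairs.
A + A = {-6, -3, 0, 5, 6, 8, 9, 16, 17, 18}, so |A + A| = 10.
Step 2: Doubling constant K = |A + A|/|A| = 10/4 = 10/4 ≈ 2.5000.
Step 3: Plünnecke-Ruzsa gives |3A| ≤ K³·|A| = (2.5000)³ · 4 ≈ 62.5000.
Step 4: Compute 3A = A + A + A directly by enumerating all triples (a,b,c) ∈ A³; |3A| = 20.
Step 5: Check 20 ≤ 62.5000? Yes ✓.

K = 10/4, Plünnecke-Ruzsa bound K³|A| ≈ 62.5000, |3A| = 20, inequality holds.


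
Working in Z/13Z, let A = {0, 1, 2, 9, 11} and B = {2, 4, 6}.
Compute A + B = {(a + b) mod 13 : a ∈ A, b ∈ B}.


Work in Z/13Z: reduce every sum a + b modulo 13.
Enumerate all 15 pairs:
a = 0: 0+2=2, 0+4=4, 0+6=6
a = 1: 1+2=3, 1+4=5, 1+6=7
a = 2: 2+2=4, 2+4=6, 2+6=8
a = 9: 9+2=11, 9+4=0, 9+6=2
a = 11: 11+2=0, 11+4=2, 11+6=4
Distinct residues collected: {0, 2, 3, 4, 5, 6, 7, 8, 11}
|A + B| = 9 (out of 13 total residues).

A + B = {0, 2, 3, 4, 5, 6, 7, 8, 11}


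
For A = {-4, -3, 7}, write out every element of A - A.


A - A = {a - a' : a, a' ∈ A}.
Compute a - a' for each ordered pair (a, a'):
a = -4: -4--4=0, -4--3=-1, -4-7=-11
a = -3: -3--4=1, -3--3=0, -3-7=-10
a = 7: 7--4=11, 7--3=10, 7-7=0
Collecting distinct values (and noting 0 appears from a-a):
A - A = {-11, -10, -1, 0, 1, 10, 11}
|A - A| = 7

A - A = {-11, -10, -1, 0, 1, 10, 11}


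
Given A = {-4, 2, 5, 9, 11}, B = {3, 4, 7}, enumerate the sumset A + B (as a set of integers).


A + B = {a + b : a ∈ A, b ∈ B}.
Enumerate all |A|·|B| = 5·3 = 15 pairs (a, b) and collect distinct sums.
a = -4: -4+3=-1, -4+4=0, -4+7=3
a = 2: 2+3=5, 2+4=6, 2+7=9
a = 5: 5+3=8, 5+4=9, 5+7=12
a = 9: 9+3=12, 9+4=13, 9+7=16
a = 11: 11+3=14, 11+4=15, 11+7=18
Collecting distinct sums: A + B = {-1, 0, 3, 5, 6, 8, 9, 12, 13, 14, 15, 16, 18}
|A + B| = 13

A + B = {-1, 0, 3, 5, 6, 8, 9, 12, 13, 14, 15, 16, 18}


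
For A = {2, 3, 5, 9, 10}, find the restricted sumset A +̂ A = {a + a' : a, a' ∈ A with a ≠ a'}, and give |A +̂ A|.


Restricted sumset: A +̂ A = {a + a' : a ∈ A, a' ∈ A, a ≠ a'}.
Equivalently, take A + A and drop any sum 2a that is achievable ONLY as a + a for a ∈ A (i.e. sums representable only with equal summands).
Enumerate pairs (a, a') with a < a' (symmetric, so each unordered pair gives one sum; this covers all a ≠ a'):
  2 + 3 = 5
  2 + 5 = 7
  2 + 9 = 11
  2 + 10 = 12
  3 + 5 = 8
  3 + 9 = 12
  3 + 10 = 13
  5 + 9 = 14
  5 + 10 = 15
  9 + 10 = 19
Collected distinct sums: {5, 7, 8, 11, 12, 13, 14, 15, 19}
|A +̂ A| = 9
(Reference bound: |A +̂ A| ≥ 2|A| - 3 for |A| ≥ 2, with |A| = 5 giving ≥ 7.)

|A +̂ A| = 9


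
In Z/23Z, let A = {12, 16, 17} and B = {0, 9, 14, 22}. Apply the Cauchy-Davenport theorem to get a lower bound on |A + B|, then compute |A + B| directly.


Cauchy-Davenport: |A + B| ≥ min(p, |A| + |B| - 1) for A, B nonempty in Z/pZ.
|A| = 3, |B| = 4, p = 23.
CD lower bound = min(23, 3 + 4 - 1) = min(23, 6) = 6.
Compute A + B mod 23 directly:
a = 12: 12+0=12, 12+9=21, 12+14=3, 12+22=11
a = 16: 16+0=16, 16+9=2, 16+14=7, 16+22=15
a = 17: 17+0=17, 17+9=3, 17+14=8, 17+22=16
A + B = {2, 3, 7, 8, 11, 12, 15, 16, 17, 21}, so |A + B| = 10.
Verify: 10 ≥ 6? Yes ✓.

CD lower bound = 6, actual |A + B| = 10.


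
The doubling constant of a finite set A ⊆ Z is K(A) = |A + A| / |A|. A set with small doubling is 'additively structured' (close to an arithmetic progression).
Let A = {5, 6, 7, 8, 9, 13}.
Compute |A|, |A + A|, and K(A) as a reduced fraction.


|A| = 6.
Compute A + A by enumerating all 36 pairs.
A + A = {10, 11, 12, 13, 14, 15, 16, 17, 18, 19, 20, 21, 22, 26}, so |A + A| = 14.
K = |A + A| / |A| = 14/6 = 7/3 ≈ 2.3333.
Reference: AP of size 6 gives K = 11/6 ≈ 1.8333; a fully generic set of size 6 gives K ≈ 3.5000.

|A| = 6, |A + A| = 14, K = 14/6 = 7/3.


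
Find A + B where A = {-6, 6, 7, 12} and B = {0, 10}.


A + B = {a + b : a ∈ A, b ∈ B}.
Enumerate all |A|·|B| = 4·2 = 8 pairs (a, b) and collect distinct sums.
a = -6: -6+0=-6, -6+10=4
a = 6: 6+0=6, 6+10=16
a = 7: 7+0=7, 7+10=17
a = 12: 12+0=12, 12+10=22
Collecting distinct sums: A + B = {-6, 4, 6, 7, 12, 16, 17, 22}
|A + B| = 8

A + B = {-6, 4, 6, 7, 12, 16, 17, 22}


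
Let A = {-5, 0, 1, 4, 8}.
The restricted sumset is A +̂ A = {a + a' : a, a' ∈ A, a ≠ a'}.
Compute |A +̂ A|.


Restricted sumset: A +̂ A = {a + a' : a ∈ A, a' ∈ A, a ≠ a'}.
Equivalently, take A + A and drop any sum 2a that is achievable ONLY as a + a for a ∈ A (i.e. sums representable only with equal summands).
Enumerate pairs (a, a') with a < a' (symmetric, so each unordered pair gives one sum; this covers all a ≠ a'):
  -5 + 0 = -5
  -5 + 1 = -4
  -5 + 4 = -1
  -5 + 8 = 3
  0 + 1 = 1
  0 + 4 = 4
  0 + 8 = 8
  1 + 4 = 5
  1 + 8 = 9
  4 + 8 = 12
Collected distinct sums: {-5, -4, -1, 1, 3, 4, 5, 8, 9, 12}
|A +̂ A| = 10
(Reference bound: |A +̂ A| ≥ 2|A| - 3 for |A| ≥ 2, with |A| = 5 giving ≥ 7.)

|A +̂ A| = 10


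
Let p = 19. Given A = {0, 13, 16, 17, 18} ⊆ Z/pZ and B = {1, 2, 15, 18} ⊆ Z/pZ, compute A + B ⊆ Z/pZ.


Work in Z/19Z: reduce every sum a + b modulo 19.
Enumerate all 20 pairs:
a = 0: 0+1=1, 0+2=2, 0+15=15, 0+18=18
a = 13: 13+1=14, 13+2=15, 13+15=9, 13+18=12
a = 16: 16+1=17, 16+2=18, 16+15=12, 16+18=15
a = 17: 17+1=18, 17+2=0, 17+15=13, 17+18=16
a = 18: 18+1=0, 18+2=1, 18+15=14, 18+18=17
Distinct residues collected: {0, 1, 2, 9, 12, 13, 14, 15, 16, 17, 18}
|A + B| = 11 (out of 19 total residues).

A + B = {0, 1, 2, 9, 12, 13, 14, 15, 16, 17, 18}


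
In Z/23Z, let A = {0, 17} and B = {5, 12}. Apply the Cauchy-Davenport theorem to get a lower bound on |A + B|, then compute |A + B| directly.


Cauchy-Davenport: |A + B| ≥ min(p, |A| + |B| - 1) for A, B nonempty in Z/pZ.
|A| = 2, |B| = 2, p = 23.
CD lower bound = min(23, 2 + 2 - 1) = min(23, 3) = 3.
Compute A + B mod 23 directly:
a = 0: 0+5=5, 0+12=12
a = 17: 17+5=22, 17+12=6
A + B = {5, 6, 12, 22}, so |A + B| = 4.
Verify: 4 ≥ 3? Yes ✓.

CD lower bound = 3, actual |A + B| = 4.


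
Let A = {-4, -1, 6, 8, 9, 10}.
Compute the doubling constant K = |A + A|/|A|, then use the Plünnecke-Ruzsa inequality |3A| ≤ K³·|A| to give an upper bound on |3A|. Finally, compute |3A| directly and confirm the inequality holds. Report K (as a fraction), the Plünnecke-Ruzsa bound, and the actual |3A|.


|A| = 6.
Step 1: Compute A + A by enumerating all 36 pairs.
A + A = {-8, -5, -2, 2, 4, 5, 6, 7, 8, 9, 12, 14, 15, 16, 17, 18, 19, 20}, so |A + A| = 18.
Step 2: Doubling constant K = |A + A|/|A| = 18/6 = 18/6 ≈ 3.0000.
Step 3: Plünnecke-Ruzsa gives |3A| ≤ K³·|A| = (3.0000)³ · 6 ≈ 162.0000.
Step 4: Compute 3A = A + A + A directly by enumerating all triples (a,b,c) ∈ A³; |3A| = 35.
Step 5: Check 35 ≤ 162.0000? Yes ✓.

K = 18/6, Plünnecke-Ruzsa bound K³|A| ≈ 162.0000, |3A| = 35, inequality holds.


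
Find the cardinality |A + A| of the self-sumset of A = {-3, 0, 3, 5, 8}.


A + A = {a + a' : a, a' ∈ A}; |A| = 5.
General bounds: 2|A| - 1 ≤ |A + A| ≤ |A|(|A|+1)/2, i.e. 9 ≤ |A + A| ≤ 15.
Lower bound 2|A|-1 is attained iff A is an arithmetic progression.
Enumerate sums a + a' for a ≤ a' (symmetric, so this suffices):
a = -3: -3+-3=-6, -3+0=-3, -3+3=0, -3+5=2, -3+8=5
a = 0: 0+0=0, 0+3=3, 0+5=5, 0+8=8
a = 3: 3+3=6, 3+5=8, 3+8=11
a = 5: 5+5=10, 5+8=13
a = 8: 8+8=16
Distinct sums: {-6, -3, 0, 2, 3, 5, 6, 8, 10, 11, 13, 16}
|A + A| = 12

|A + A| = 12


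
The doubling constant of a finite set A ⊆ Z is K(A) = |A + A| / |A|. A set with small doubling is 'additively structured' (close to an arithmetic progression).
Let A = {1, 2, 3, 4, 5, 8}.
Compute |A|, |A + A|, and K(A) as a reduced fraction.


|A| = 6.
Compute A + A by enumerating all 36 pairs.
A + A = {2, 3, 4, 5, 6, 7, 8, 9, 10, 11, 12, 13, 16}, so |A + A| = 13.
K = |A + A| / |A| = 13/6 (already in lowest terms) ≈ 2.1667.
Reference: AP of size 6 gives K = 11/6 ≈ 1.8333; a fully generic set of size 6 gives K ≈ 3.5000.

|A| = 6, |A + A| = 13, K = 13/6.


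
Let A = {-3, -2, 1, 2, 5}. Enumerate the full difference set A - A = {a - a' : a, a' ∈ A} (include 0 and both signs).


A - A = {a - a' : a, a' ∈ A}.
Compute a - a' for each ordered pair (a, a'):
a = -3: -3--3=0, -3--2=-1, -3-1=-4, -3-2=-5, -3-5=-8
a = -2: -2--3=1, -2--2=0, -2-1=-3, -2-2=-4, -2-5=-7
a = 1: 1--3=4, 1--2=3, 1-1=0, 1-2=-1, 1-5=-4
a = 2: 2--3=5, 2--2=4, 2-1=1, 2-2=0, 2-5=-3
a = 5: 5--3=8, 5--2=7, 5-1=4, 5-2=3, 5-5=0
Collecting distinct values (and noting 0 appears from a-a):
A - A = {-8, -7, -5, -4, -3, -1, 0, 1, 3, 4, 5, 7, 8}
|A - A| = 13

A - A = {-8, -7, -5, -4, -3, -1, 0, 1, 3, 4, 5, 7, 8}
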